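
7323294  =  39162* 187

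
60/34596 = 5/2883= 0.00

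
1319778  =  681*1938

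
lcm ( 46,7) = 322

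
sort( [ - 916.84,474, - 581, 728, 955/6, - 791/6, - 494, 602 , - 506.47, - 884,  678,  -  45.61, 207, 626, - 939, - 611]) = [- 939,  -  916.84,-884, - 611,-581 , - 506.47, - 494, - 791/6,-45.61, 955/6, 207,474, 602,626, 678,  728]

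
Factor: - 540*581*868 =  - 2^4*3^3 * 5^1 * 7^2*31^1*83^1 = -272326320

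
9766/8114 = 4883/4057 = 1.20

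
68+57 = 125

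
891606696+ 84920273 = 976526969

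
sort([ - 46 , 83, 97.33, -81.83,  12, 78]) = [ - 81.83,  -  46,  12 , 78,  83, 97.33]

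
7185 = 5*1437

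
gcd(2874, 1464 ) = 6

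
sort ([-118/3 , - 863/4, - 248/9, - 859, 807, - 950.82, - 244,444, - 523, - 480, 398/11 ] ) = [ - 950.82, - 859, - 523, - 480, - 244,  -  863/4 ,-118/3,  -  248/9, 398/11, 444, 807]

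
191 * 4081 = 779471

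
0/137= 0 = 0.00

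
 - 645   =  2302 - 2947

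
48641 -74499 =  - 25858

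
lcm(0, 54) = 0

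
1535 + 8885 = 10420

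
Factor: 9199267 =7^1*11^2*10861^1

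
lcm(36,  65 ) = 2340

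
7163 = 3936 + 3227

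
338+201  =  539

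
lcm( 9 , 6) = 18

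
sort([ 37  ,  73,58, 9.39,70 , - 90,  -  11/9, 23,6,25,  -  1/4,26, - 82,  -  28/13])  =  [  -  90, - 82, - 28/13 ,  -  11/9,-1/4, 6,9.39 , 23 , 25,26, 37, 58,70,73 ] 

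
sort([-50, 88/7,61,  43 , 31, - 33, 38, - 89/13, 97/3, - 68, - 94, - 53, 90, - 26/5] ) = [ - 94 , - 68, - 53,-50 ,-33,-89/13, - 26/5, 88/7,  31, 97/3,38,  43,  61,90]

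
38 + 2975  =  3013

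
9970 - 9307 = 663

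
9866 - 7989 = 1877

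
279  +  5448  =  5727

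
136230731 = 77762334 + 58468397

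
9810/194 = 4905/97 = 50.57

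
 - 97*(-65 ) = 6305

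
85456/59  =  1448 + 24/59 = 1448.41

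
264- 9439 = -9175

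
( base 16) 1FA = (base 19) 17C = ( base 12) 362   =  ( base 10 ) 506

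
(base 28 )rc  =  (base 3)1001110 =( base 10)768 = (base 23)1A9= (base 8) 1400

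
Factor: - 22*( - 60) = 1320= 2^3 * 3^1*5^1*11^1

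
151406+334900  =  486306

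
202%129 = 73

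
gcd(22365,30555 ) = 315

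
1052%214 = 196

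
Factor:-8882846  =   - 2^1*7^1*109^1*5821^1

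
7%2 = 1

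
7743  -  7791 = -48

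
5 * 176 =880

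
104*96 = 9984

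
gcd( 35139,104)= 13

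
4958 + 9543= 14501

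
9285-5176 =4109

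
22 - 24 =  - 2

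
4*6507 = 26028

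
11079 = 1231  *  9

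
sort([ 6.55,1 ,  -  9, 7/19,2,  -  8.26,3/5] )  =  [  -  9,  -  8.26, 7/19,3/5,1,  2,6.55 ] 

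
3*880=2640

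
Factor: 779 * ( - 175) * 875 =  - 119284375=   -5^5*7^2*19^1*41^1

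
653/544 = 653/544 =1.20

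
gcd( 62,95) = 1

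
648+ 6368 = 7016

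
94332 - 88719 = 5613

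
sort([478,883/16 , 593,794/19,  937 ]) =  [794/19,883/16  ,  478,593,937 ]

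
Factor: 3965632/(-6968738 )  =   - 2^5*7^( - 1 )*11^1*31^( -1 )*43^1*131^1*16057^(  -  1 )=- 1982816/3484369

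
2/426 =1/213 =0.00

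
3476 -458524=-455048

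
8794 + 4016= 12810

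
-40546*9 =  - 364914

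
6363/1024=6+219/1024 = 6.21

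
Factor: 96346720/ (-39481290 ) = - 9634672/3948129  =  - 2^4 * 3^ (-3)*19^1*31^(  -  1 )*41^1*53^( - 1)*89^ ( - 1 )*773^1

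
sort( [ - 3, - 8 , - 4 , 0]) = [ - 8 , -4, - 3, 0]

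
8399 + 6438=14837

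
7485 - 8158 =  - 673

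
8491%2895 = 2701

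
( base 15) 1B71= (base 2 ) 1011101000100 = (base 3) 22011121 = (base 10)5956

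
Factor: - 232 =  - 2^3 * 29^1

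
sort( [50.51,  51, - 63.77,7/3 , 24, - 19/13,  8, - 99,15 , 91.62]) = [ - 99 , - 63.77, - 19/13 , 7/3 , 8,15,  24,50.51 , 51,91.62]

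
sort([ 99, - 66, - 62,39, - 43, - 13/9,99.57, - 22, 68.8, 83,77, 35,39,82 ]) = [ - 66,- 62, - 43, - 22, - 13/9,35,39,39,68.8, 77,82,83, 99,99.57 ]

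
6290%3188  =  3102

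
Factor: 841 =29^2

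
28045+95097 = 123142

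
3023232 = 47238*64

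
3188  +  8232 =11420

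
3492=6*582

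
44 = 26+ 18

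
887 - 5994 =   -  5107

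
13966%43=34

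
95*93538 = 8886110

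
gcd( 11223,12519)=9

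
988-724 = 264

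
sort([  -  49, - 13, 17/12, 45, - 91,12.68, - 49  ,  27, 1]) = [-91, - 49, - 49,-13,1,  17/12, 12.68, 27, 45 ] 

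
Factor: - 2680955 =-5^1*536191^1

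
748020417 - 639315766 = 108704651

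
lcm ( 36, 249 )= 2988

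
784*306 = 239904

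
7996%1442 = 786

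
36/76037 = 36/76037 = 0.00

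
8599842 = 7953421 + 646421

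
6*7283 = 43698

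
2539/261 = 2539/261 = 9.73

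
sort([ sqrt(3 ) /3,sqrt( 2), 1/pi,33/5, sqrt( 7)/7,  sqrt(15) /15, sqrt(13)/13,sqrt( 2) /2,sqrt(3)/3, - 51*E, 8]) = [ - 51*E, sqrt(15 )/15,sqrt(13) /13, 1/pi, sqrt ( 7)/7, sqrt ( 3 ) /3 , sqrt(3 ) /3  ,  sqrt( 2 )/2, sqrt( 2),33/5,8]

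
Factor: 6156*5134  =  31604904  =  2^3*3^4*17^1*19^1*151^1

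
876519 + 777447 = 1653966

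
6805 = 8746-1941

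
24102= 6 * 4017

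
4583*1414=6480362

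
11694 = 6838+4856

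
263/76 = 263/76 = 3.46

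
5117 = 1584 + 3533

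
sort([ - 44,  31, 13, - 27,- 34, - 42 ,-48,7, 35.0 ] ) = [ - 48, - 44, - 42, - 34,-27,7,13, 31,35.0]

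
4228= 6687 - 2459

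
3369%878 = 735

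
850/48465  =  170/9693  =  0.02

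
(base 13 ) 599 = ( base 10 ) 971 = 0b1111001011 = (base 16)3cb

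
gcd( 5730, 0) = 5730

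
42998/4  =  21499/2 = 10749.50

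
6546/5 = 1309 + 1/5 = 1309.20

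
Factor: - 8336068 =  -2^2*13^1*160309^1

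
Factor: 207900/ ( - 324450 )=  - 2^1 * 3^1*11^1*103^ ( - 1) = - 66/103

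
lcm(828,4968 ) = 4968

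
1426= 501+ 925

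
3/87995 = 3/87995 = 0.00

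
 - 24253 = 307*( - 79)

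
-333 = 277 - 610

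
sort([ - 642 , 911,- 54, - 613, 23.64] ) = [ - 642,-613,-54, 23.64,  911 ] 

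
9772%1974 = 1876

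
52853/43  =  1229+6/43 = 1229.14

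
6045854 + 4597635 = 10643489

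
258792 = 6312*41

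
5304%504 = 264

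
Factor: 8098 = 2^1 * 4049^1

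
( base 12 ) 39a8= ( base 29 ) 7OP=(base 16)19d0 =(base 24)BB8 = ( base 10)6608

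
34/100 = 17/50 = 0.34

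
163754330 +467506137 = 631260467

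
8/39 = 8/39 =0.21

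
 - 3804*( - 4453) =16939212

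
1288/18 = 644/9 = 71.56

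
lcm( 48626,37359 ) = 3063438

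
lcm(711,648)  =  51192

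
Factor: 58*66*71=271788 = 2^2 * 3^1*11^1*29^1*71^1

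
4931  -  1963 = 2968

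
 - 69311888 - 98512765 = -167824653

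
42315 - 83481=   -  41166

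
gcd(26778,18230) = 2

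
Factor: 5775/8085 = 5^1*7^(- 1) = 5/7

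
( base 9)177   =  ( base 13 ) b8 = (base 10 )151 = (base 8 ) 227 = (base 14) AB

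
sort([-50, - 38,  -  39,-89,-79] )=[ - 89, - 79,  -  50, - 39, - 38]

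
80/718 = 40/359 =0.11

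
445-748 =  - 303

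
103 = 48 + 55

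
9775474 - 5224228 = 4551246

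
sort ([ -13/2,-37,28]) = [ - 37 , - 13/2, 28] 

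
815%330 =155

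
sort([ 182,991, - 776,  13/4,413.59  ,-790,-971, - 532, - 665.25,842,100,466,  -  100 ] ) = [ - 971, -790 , - 776,-665.25, - 532,-100 , 13/4,100,182, 413.59,466 , 842, 991 ] 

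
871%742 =129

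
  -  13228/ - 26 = 508 + 10/13 = 508.77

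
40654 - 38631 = 2023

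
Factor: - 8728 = -2^3*1091^1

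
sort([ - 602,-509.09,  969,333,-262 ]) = [ - 602,-509.09,-262,333 , 969]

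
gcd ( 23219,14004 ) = 1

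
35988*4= 143952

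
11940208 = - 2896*( - 4123 ) 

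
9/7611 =3/2537 = 0.00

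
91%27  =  10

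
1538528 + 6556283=8094811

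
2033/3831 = 2033/3831 =0.53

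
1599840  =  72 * 22220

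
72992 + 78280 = 151272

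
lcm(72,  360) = 360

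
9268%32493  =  9268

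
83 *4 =332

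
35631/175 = 35631/175=203.61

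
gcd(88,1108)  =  4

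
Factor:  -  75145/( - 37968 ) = 2^ ( - 4) *3^(-1)*5^1*19^1 = 95/48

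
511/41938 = 511/41938 = 0.01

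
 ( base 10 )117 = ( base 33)3I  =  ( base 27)49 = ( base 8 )165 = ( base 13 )90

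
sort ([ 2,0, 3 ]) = [0 , 2, 3]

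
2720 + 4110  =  6830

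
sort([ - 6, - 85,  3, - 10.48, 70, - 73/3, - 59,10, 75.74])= [ - 85, - 59, - 73/3,- 10.48, - 6, 3, 10, 70, 75.74]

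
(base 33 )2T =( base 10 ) 95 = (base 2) 1011111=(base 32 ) 2V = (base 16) 5F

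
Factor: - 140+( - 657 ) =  - 797 = - 797^1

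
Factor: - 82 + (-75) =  - 157^1 = - 157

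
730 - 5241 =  - 4511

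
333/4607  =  333/4607 = 0.07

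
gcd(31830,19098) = 6366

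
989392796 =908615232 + 80777564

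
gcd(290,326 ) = 2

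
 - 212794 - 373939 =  - 586733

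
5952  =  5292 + 660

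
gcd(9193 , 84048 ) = 1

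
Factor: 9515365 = 5^1*1903073^1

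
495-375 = 120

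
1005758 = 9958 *101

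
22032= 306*72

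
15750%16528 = 15750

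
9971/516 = 9971/516= 19.32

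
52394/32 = 1637+ 5/16 = 1637.31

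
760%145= 35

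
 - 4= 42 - 46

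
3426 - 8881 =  - 5455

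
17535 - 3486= 14049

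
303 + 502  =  805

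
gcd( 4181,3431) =1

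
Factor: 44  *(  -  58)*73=-186296 = - 2^3*11^1 * 29^1 *73^1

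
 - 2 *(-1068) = 2136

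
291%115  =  61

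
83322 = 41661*2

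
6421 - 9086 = - 2665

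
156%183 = 156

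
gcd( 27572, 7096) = 4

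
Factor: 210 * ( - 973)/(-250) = 3^1*5^( - 2) *7^2*139^1 =20433/25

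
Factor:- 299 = -13^1*23^1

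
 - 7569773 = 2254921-9824694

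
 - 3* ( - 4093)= 12279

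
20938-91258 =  - 70320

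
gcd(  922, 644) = 2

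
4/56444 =1/14111 =0.00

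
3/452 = 3/452 = 0.01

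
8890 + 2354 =11244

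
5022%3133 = 1889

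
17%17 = 0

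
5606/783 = 7 + 125/783=7.16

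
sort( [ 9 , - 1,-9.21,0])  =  [ - 9.21, - 1,0, 9 ] 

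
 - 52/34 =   -  26/17 = - 1.53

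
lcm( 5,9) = 45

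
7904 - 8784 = -880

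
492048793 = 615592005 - 123543212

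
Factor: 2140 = 2^2*5^1*107^1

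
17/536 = 17/536 = 0.03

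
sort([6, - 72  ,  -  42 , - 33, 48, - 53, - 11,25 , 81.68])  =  [-72, - 53, - 42, - 33,-11,6,25,48,  81.68]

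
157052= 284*553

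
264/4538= 132/2269= 0.06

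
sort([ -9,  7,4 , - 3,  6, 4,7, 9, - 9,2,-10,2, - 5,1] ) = [ - 10,-9, - 9  , - 5,  -  3, 1, 2,2,4, 4, 6,  7, 7,9] 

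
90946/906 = 100 + 173/453  =  100.38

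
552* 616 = 340032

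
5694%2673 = 348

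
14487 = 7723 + 6764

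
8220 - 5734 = 2486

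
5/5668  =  5/5668 = 0.00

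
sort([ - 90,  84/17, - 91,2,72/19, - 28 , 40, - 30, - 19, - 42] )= [  -  91, - 90, - 42 , - 30,  -  28, - 19,2,  72/19,84/17, 40]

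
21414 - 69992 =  - 48578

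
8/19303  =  8/19303 = 0.00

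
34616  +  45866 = 80482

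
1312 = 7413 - 6101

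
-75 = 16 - 91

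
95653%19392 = 18085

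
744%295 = 154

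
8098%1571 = 243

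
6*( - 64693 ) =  - 388158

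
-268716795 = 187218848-455935643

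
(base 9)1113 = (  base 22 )1f8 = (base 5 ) 11242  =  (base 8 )1466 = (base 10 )822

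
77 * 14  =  1078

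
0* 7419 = 0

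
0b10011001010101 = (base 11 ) 7411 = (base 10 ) 9813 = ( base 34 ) 8gl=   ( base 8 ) 23125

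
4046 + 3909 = 7955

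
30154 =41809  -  11655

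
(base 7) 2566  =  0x3d3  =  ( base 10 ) 979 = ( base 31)10i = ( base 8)1723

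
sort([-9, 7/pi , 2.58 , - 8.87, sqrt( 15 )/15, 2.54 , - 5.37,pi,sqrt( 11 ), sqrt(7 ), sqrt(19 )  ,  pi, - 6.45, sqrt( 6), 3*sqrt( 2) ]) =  [-9, - 8.87, - 6.45, - 5.37, sqrt(15)/15, 7/pi,sqrt( 6 ),2.54, 2.58, sqrt( 7) , pi,  pi, sqrt( 11),3*sqrt ( 2),sqrt( 19 ) ] 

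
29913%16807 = 13106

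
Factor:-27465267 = -3^1*59^1 * 155171^1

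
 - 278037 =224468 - 502505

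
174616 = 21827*8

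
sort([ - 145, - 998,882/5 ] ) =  [ - 998, - 145, 882/5 ]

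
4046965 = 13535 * 299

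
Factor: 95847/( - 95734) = -2^( - 1)*3^1*  43^1*151^(- 1 )*317^(  -  1 )*743^1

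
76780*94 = 7217320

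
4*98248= 392992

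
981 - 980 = 1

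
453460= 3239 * 140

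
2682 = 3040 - 358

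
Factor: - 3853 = -3853^1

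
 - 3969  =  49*( - 81) 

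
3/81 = 1/27 = 0.04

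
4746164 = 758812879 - 754066715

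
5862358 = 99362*59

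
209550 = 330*635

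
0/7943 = 0 = 0.00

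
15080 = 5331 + 9749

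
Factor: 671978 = 2^1 * 337^1*997^1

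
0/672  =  0 = 0.00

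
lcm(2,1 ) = 2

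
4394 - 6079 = -1685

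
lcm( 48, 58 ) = 1392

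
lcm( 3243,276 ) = 12972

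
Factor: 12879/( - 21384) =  - 53/88 = -2^( - 3 ) *11^(-1 )*53^1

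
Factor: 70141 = 70141^1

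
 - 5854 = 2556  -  8410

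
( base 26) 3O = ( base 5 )402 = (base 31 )39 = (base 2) 1100110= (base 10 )102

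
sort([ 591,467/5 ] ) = [ 467/5,591]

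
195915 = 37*5295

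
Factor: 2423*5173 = 12534179 = 7^1 * 739^1*2423^1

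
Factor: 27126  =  2^1*3^2*11^1 * 137^1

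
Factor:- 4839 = - 3^1*1613^1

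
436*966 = 421176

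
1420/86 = 710/43 = 16.51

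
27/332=27/332 =0.08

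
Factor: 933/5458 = 2^( - 1 )*3^1*311^1*2729^( - 1)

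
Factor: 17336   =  2^3*11^1*197^1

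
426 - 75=351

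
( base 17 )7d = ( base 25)57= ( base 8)204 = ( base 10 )132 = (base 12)b0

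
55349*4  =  221396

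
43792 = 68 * 644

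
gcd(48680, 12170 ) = 12170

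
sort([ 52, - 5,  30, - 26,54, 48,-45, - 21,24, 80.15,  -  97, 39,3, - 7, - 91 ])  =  [-97, - 91, - 45 , - 26, - 21, - 7, - 5,  3, 24,30,  39, 48, 52,  54,80.15]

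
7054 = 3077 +3977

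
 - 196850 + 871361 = 674511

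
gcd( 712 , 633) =1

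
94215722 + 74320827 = 168536549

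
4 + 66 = 70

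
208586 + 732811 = 941397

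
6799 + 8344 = 15143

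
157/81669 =157/81669  =  0.00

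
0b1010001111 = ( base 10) 655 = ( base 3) 220021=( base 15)2da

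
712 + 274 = 986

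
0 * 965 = 0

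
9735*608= 5918880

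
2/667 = 2/667= 0.00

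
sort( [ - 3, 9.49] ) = [ - 3,9.49 ]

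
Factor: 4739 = 7^1*677^1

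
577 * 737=425249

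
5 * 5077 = 25385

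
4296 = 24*179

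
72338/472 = 36169/236 = 153.26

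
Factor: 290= 2^1*5^1*29^1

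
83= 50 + 33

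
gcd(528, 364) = 4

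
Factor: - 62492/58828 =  - 7^( - 1)  *  11^(-1 )* 17^1*191^( - 1 )*919^1 = - 15623/14707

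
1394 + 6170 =7564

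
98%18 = 8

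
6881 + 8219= 15100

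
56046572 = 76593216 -20546644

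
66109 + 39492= 105601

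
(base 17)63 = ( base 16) 69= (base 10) 105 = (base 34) 33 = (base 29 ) 3i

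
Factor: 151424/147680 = 2^2*5^(-1)*7^1*13^1*71^( -1 ) = 364/355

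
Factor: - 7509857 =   -  563^1*13339^1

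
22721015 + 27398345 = 50119360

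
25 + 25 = 50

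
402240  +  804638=1206878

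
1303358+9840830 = 11144188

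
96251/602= 159 + 533/602 = 159.89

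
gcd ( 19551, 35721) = 147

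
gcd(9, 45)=9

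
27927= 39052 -11125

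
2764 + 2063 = 4827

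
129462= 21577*6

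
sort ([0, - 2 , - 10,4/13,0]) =[ - 10,-2,0,0,4/13]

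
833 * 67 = 55811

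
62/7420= 31/3710  =  0.01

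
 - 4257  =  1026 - 5283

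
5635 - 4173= 1462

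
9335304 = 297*31432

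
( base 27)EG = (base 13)244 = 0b110001010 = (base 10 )394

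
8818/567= 15+313/567 = 15.55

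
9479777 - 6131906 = 3347871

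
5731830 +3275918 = 9007748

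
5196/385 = 13+191/385 = 13.50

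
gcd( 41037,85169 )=1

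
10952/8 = 1369  =  1369.00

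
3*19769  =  59307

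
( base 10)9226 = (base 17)1EFC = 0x240A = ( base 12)540a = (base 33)8FJ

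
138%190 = 138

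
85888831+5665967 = 91554798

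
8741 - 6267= 2474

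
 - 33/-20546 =33/20546=0.00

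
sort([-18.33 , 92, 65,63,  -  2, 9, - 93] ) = [  -  93, - 18.33,-2, 9, 63, 65, 92 ]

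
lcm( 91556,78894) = 7416036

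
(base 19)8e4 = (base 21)738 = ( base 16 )C56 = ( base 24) 5be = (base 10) 3158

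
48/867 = 16/289 = 0.06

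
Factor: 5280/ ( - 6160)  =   - 6/7 =- 2^1 *3^1*7^( - 1)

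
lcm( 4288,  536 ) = 4288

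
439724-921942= - 482218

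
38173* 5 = 190865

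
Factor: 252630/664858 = 315/829 = 3^2*5^1 * 7^1*829^(  -  1 ) 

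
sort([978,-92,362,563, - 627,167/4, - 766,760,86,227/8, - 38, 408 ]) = [ - 766, - 627,-92 , - 38,  227/8, 167/4,86, 362,408,563,760,978]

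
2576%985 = 606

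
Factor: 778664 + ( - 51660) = 727004= 2^2 * 181751^1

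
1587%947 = 640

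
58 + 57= 115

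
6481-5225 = 1256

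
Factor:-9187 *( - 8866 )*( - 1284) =-104584293528 = -2^3*3^1*11^1*13^1*31^1*107^1*9187^1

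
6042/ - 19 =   -  318/1 = - 318.00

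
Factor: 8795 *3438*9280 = 2^7*3^2*5^2*29^1*191^1*1759^1 = 280601308800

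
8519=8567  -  48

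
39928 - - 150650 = 190578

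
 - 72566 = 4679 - 77245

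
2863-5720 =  - 2857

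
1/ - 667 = -1/667=- 0.00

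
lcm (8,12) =24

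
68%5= 3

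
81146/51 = 1591 +5/51= 1591.10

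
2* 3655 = 7310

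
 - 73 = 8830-8903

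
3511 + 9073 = 12584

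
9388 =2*4694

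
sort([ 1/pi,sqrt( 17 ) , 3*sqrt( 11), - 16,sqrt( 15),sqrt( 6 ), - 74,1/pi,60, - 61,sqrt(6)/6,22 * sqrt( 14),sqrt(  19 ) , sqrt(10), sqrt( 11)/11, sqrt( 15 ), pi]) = [-74, - 61,- 16,sqrt( 11 ) /11,1/pi, 1/pi,sqrt(6 )/6, sqrt(6),pi,sqrt( 10 ) , sqrt(15),sqrt( 15),sqrt(17 ),sqrt( 19 ),3*sqrt( 11 ), 60, 22 * sqrt(14 ) ] 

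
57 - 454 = - 397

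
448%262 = 186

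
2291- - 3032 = 5323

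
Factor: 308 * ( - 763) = -235004= - 2^2*7^2*11^1*109^1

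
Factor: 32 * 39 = 2^5*3^1*13^1  =  1248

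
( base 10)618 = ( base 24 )11I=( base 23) 13K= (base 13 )387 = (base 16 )26a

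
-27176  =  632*( - 43 )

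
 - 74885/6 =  - 12481+1/6= - 12480.83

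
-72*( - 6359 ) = 457848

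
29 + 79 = 108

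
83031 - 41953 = 41078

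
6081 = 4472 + 1609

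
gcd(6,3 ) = 3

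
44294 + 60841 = 105135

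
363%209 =154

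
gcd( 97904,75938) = 2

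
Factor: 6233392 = 2^4*11^1*107^1 * 331^1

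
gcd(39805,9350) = 5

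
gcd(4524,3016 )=1508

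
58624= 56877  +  1747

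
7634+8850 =16484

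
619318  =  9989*62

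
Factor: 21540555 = 3^2 * 5^1*478679^1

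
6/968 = 3/484 = 0.01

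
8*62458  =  499664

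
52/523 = 52/523 =0.10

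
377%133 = 111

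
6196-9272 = - 3076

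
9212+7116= 16328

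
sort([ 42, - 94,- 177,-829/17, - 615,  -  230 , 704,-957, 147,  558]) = [ - 957, -615, - 230, - 177, - 94,  -  829/17, 42, 147, 558, 704]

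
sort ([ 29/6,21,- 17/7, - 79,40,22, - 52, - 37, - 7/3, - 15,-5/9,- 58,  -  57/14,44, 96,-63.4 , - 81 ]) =[ - 81, - 79, - 63.4,-58,-52  , - 37 , - 15 ,- 57/14, -17/7, - 7/3, - 5/9,29/6 , 21, 22, 40,44,96] 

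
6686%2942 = 802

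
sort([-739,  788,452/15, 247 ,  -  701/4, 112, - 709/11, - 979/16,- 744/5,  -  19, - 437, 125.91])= [ - 739 , - 437, - 701/4, - 744/5, - 709/11, - 979/16, - 19,452/15,112, 125.91,247,788] 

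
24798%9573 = 5652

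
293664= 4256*69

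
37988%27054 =10934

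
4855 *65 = 315575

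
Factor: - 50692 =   -  2^2*19^1 *23^1*29^1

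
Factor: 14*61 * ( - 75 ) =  - 64050=-  2^1*3^1*5^2*7^1*61^1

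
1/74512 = 1/74512 =0.00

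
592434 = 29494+562940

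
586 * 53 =31058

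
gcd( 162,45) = 9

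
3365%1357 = 651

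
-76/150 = -1  +  37/75=-0.51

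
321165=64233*5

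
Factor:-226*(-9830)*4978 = 2^3*5^1*19^1*113^1*131^1*983^1=11059025240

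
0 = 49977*0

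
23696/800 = 1481/50 = 29.62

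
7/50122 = 7/50122 = 0.00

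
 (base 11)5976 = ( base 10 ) 7827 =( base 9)11656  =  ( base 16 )1e93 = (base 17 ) 1a17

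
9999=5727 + 4272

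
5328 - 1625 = 3703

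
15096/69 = 218+18/23 = 218.78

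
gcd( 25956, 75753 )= 9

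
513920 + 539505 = 1053425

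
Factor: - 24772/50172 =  - 6193/12543 = - 3^( - 1)*11^1*37^(-1) * 113^(-1)*563^1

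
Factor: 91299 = 3^1*13^1 * 2341^1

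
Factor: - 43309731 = - 3^1 * 29^1*497813^1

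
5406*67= 362202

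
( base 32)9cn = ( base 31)a0d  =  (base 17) 1G51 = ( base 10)9623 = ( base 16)2597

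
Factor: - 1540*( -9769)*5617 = 2^2*5^1 *7^1  *11^1*41^1 * 137^1 *9769^1 = 84503608420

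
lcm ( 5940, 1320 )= 11880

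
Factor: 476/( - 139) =  -  2^2*7^1 *17^1* 139^ ( - 1)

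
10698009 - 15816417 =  - 5118408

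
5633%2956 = 2677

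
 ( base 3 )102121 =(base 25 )cd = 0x139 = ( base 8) 471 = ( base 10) 313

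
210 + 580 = 790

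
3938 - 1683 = 2255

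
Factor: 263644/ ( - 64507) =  - 2^2*19^1*251^( - 1)*257^( - 1)*3469^1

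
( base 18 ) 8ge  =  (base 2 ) 101101001110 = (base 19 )806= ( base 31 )30B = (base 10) 2894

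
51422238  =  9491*5418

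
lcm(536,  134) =536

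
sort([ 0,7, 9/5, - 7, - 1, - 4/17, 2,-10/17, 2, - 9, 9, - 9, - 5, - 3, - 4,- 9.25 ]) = [-9.25,-9, - 9,-7,- 5, - 4 , - 3, -1, - 10/17, - 4/17,0, 9/5,2,2, 7,9]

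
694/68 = 10 + 7/34 = 10.21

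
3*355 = 1065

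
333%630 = 333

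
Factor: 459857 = 19^1*24203^1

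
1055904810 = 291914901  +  763989909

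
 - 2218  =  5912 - 8130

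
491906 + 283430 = 775336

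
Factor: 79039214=2^1*39519607^1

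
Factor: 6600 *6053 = 39949800= 2^3*3^1*5^2 * 11^1 * 6053^1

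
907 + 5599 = 6506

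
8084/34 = 237+13/17 = 237.76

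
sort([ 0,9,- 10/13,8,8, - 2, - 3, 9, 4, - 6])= [ - 6, - 3, -2, - 10/13, 0,4,8,8 , 9, 9]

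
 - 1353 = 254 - 1607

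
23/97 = 23/97 = 0.24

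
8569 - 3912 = 4657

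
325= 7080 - 6755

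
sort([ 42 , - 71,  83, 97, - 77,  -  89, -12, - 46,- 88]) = [-89,-88,-77,- 71, - 46,-12,42, 83,97]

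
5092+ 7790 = 12882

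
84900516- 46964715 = 37935801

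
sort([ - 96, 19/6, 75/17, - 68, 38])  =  [ - 96, - 68,19/6, 75/17,  38]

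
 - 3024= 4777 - 7801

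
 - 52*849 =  - 44148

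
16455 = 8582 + 7873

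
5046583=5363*941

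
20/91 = 20/91 = 0.22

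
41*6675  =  273675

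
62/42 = 1+10/21 = 1.48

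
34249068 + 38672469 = 72921537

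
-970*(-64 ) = 62080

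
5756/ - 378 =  - 2878/189 = - 15.23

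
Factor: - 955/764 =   -  2^ ( - 2 )*5^1 = -5/4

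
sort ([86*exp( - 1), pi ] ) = [ pi,86*exp(  -  1)]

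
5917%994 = 947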